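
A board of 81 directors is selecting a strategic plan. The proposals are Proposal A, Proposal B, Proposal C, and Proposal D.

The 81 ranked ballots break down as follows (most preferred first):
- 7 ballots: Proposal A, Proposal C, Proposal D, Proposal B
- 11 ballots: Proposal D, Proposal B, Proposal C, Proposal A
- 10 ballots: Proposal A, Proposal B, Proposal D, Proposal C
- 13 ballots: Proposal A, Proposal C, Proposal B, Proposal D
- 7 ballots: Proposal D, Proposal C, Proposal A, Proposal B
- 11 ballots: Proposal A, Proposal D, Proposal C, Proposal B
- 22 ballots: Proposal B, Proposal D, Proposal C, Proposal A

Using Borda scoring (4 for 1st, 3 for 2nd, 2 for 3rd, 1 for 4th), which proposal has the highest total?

Proposal D

Proposal A: 7×4 + 11×1 + 10×4 + 13×4 + 7×2 + 11×4 + 22×1 = 211
Proposal B: 7×1 + 11×3 + 10×3 + 13×2 + 7×1 + 11×1 + 22×4 = 202
Proposal C: 7×3 + 11×2 + 10×1 + 13×3 + 7×3 + 11×2 + 22×2 = 179
Proposal D: 7×2 + 11×4 + 10×2 + 13×1 + 7×4 + 11×3 + 22×3 = 218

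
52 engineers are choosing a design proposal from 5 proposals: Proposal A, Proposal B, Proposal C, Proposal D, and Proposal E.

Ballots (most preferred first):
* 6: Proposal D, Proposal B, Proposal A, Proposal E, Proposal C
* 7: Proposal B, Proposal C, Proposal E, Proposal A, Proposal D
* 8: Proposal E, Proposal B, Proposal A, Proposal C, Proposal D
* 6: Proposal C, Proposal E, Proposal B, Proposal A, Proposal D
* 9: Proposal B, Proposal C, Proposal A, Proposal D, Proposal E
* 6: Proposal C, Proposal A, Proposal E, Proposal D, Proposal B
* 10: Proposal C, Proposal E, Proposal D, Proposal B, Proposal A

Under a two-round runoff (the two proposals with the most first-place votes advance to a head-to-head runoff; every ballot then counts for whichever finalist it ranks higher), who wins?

Proposal B

Round 1 first-place votes: Proposal A 0, Proposal B 16, Proposal C 22, Proposal D 6, Proposal E 8. Proposal C and Proposal B advance.
Runoff: Proposal C is ranked above Proposal B on 22 ballots, Proposal B above Proposal C on 30.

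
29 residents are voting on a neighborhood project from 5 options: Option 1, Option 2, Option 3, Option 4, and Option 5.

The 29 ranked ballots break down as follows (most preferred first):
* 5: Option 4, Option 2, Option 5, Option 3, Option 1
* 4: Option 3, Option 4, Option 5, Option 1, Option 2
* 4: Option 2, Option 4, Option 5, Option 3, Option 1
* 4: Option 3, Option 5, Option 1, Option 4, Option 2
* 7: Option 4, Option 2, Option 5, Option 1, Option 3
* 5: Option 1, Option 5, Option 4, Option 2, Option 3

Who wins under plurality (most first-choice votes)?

First-place votes: Option 1 5, Option 2 4, Option 3 8, Option 4 12, Option 5 0.

Option 4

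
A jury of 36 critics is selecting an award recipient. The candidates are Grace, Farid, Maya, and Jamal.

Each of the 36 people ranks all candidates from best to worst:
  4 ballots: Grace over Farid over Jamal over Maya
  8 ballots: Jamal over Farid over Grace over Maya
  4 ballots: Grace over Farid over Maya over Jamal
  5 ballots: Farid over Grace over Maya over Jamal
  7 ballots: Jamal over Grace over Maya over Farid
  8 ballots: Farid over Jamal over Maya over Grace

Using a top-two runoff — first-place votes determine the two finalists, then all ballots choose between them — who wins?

Farid

Round 1 first-place votes: Grace 8, Farid 13, Maya 0, Jamal 15. Jamal and Farid advance.
Runoff: Jamal is ranked above Farid on 15 ballots, Farid above Jamal on 21.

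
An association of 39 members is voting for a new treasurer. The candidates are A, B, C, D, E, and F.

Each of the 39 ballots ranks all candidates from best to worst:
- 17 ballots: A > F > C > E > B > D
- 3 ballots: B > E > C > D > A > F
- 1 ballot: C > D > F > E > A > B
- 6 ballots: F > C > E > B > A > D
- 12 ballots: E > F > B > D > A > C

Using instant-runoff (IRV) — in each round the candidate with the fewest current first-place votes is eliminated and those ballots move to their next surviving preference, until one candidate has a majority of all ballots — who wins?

E

Round 1: A 17, B 3, C 1, D 0, E 12, F 6. D eliminated.
Round 2: A 17, B 3, C 1, E 12, F 6. C eliminated.
Round 3: A 17, B 3, E 12, F 7. B eliminated.
Round 4: A 17, E 15, F 7. F eliminated.
Round 5: A 17, E 22. E has a majority (≥20).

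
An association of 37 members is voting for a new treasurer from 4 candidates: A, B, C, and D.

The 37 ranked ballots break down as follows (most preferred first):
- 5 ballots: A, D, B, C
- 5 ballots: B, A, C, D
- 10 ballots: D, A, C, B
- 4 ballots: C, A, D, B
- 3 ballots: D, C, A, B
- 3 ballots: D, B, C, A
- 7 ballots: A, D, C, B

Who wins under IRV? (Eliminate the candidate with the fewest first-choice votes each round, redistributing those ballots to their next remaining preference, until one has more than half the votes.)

Round 1: A 12, B 5, C 4, D 16. C eliminated.
Round 2: A 16, B 5, D 16. B eliminated.
Round 3: A 21, D 16. A has a majority (≥19).

A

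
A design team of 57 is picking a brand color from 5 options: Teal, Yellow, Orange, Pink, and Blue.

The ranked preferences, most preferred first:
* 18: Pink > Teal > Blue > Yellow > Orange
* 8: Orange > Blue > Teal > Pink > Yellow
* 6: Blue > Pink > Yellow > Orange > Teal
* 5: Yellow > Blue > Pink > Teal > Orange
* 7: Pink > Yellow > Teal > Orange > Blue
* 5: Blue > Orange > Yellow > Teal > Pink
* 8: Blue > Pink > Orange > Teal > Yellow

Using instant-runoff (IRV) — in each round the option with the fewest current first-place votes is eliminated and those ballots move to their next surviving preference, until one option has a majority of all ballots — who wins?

Round 1: Teal 0, Yellow 5, Orange 8, Pink 25, Blue 19. Teal eliminated.
Round 2: Yellow 5, Orange 8, Pink 25, Blue 19. Yellow eliminated.
Round 3: Orange 8, Pink 25, Blue 24. Orange eliminated.
Round 4: Pink 25, Blue 32. Blue has a majority (≥29).

Blue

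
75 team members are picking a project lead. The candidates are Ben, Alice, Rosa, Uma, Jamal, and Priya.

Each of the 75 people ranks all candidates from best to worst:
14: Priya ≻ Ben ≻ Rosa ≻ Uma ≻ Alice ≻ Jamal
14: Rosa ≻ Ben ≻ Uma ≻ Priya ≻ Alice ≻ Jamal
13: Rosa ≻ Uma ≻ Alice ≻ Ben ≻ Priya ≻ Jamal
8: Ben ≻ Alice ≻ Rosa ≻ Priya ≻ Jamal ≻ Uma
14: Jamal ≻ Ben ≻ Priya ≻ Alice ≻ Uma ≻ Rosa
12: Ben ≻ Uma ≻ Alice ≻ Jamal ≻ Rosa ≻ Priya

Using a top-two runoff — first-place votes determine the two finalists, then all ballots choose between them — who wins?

Round 1 first-place votes: Ben 20, Alice 0, Rosa 27, Uma 0, Jamal 14, Priya 14. Rosa and Ben advance.
Runoff: Rosa is ranked above Ben on 27 ballots, Ben above Rosa on 48.

Ben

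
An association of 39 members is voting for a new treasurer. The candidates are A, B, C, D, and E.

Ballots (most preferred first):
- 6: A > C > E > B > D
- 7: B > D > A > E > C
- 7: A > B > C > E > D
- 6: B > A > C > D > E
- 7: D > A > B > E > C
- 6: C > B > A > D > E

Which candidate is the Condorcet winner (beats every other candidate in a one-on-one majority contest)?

A vs B: 20–19
A vs C: 33–6
A vs D: 25–14
A vs E: 39–0
A beats every other candidate.

A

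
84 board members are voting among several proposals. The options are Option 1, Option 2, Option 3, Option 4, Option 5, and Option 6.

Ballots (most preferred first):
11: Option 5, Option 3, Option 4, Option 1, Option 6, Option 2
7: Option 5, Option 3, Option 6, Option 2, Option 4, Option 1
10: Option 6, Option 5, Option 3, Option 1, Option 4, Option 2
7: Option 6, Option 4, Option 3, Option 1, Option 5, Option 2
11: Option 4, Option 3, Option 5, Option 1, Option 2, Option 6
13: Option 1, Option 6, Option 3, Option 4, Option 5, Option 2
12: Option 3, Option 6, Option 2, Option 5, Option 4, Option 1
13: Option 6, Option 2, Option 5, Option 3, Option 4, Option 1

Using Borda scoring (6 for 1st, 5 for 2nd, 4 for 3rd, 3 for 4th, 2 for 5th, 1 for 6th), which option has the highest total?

Option 1: 11×3 + 7×1 + 10×3 + 7×3 + 11×3 + 13×6 + 12×1 + 13×1 = 227
Option 2: 11×1 + 7×3 + 10×1 + 7×1 + 11×2 + 13×1 + 12×4 + 13×5 = 197
Option 3: 11×5 + 7×5 + 10×4 + 7×4 + 11×5 + 13×4 + 12×6 + 13×3 = 376
Option 4: 11×4 + 7×2 + 10×2 + 7×5 + 11×6 + 13×3 + 12×2 + 13×2 = 268
Option 5: 11×6 + 7×6 + 10×5 + 7×2 + 11×4 + 13×2 + 12×3 + 13×4 = 330
Option 6: 11×2 + 7×4 + 10×6 + 7×6 + 11×1 + 13×5 + 12×5 + 13×6 = 366

Option 3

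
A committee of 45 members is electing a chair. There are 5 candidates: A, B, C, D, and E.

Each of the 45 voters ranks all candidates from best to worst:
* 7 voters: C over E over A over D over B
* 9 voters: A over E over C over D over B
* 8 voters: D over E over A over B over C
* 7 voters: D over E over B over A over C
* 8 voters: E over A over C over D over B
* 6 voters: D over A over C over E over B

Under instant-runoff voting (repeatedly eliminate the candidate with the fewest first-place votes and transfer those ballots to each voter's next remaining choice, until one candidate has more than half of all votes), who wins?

Round 1: A 9, B 0, C 7, D 21, E 8. B eliminated.
Round 2: A 9, C 7, D 21, E 8. C eliminated.
Round 3: A 9, D 21, E 15. A eliminated.
Round 4: D 21, E 24. E has a majority (≥23).

E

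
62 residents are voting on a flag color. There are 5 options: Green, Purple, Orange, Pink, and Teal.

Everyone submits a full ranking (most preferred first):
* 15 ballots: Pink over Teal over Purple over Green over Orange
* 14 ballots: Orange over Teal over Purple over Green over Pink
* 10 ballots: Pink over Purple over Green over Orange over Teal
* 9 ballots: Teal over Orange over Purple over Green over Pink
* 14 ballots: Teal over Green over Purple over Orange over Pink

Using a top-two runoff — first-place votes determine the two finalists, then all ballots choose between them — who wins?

Round 1 first-place votes: Green 0, Purple 0, Orange 14, Pink 25, Teal 23. Pink and Teal advance.
Runoff: Pink is ranked above Teal on 25 ballots, Teal above Pink on 37.

Teal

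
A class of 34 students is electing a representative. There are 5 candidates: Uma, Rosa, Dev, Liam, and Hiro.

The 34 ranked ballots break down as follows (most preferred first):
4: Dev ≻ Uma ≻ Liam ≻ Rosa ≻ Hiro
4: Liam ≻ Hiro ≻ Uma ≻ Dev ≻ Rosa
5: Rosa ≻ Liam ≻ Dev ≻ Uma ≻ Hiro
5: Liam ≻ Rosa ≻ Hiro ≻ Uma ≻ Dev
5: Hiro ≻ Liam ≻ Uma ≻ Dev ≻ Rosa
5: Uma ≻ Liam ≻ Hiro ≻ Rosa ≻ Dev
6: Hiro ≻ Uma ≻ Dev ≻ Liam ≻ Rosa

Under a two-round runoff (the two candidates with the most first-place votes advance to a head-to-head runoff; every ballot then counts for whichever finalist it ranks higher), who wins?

Liam

Round 1 first-place votes: Uma 5, Rosa 5, Dev 4, Liam 9, Hiro 11. Hiro and Liam advance.
Runoff: Hiro is ranked above Liam on 11 ballots, Liam above Hiro on 23.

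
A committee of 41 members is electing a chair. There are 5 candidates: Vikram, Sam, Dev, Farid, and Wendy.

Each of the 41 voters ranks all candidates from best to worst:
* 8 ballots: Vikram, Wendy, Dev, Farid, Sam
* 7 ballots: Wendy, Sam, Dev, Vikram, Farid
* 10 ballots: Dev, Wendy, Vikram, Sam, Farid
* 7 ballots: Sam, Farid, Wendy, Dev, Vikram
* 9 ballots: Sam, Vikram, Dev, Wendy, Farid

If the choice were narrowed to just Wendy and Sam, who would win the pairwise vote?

Wendy is ranked above Sam on 25 ballots; Sam above Wendy on 16.

Wendy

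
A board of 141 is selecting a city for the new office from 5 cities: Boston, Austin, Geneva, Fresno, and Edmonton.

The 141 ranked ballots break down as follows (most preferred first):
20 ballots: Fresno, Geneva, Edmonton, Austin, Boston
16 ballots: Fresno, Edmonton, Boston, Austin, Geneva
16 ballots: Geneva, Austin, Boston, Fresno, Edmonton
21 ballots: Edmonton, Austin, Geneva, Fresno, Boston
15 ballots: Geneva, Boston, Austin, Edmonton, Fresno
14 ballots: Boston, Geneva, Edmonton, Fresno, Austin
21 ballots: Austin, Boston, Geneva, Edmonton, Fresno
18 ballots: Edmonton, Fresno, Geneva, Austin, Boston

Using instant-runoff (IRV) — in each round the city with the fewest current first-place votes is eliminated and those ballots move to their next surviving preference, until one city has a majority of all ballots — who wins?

Round 1: Boston 14, Austin 21, Geneva 31, Fresno 36, Edmonton 39. Boston eliminated.
Round 2: Austin 21, Geneva 45, Fresno 36, Edmonton 39. Austin eliminated.
Round 3: Geneva 66, Fresno 36, Edmonton 39. Fresno eliminated.
Round 4: Geneva 86, Edmonton 55. Geneva has a majority (≥71).

Geneva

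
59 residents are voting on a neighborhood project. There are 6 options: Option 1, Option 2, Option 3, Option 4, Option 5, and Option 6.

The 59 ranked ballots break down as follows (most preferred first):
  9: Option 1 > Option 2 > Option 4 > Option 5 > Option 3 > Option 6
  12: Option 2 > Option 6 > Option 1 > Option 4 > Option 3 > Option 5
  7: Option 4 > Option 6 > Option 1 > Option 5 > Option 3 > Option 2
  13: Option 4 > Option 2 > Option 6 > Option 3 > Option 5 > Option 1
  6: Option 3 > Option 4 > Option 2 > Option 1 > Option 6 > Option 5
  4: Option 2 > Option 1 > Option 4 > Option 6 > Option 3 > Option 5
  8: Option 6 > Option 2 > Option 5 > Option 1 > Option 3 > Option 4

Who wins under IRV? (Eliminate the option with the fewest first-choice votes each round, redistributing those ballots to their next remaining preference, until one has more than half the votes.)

Option 2

Round 1: Option 1 9, Option 2 16, Option 3 6, Option 4 20, Option 5 0, Option 6 8. Option 5 eliminated.
Round 2: Option 1 9, Option 2 16, Option 3 6, Option 4 20, Option 6 8. Option 3 eliminated.
Round 3: Option 1 9, Option 2 16, Option 4 26, Option 6 8. Option 6 eliminated.
Round 4: Option 1 9, Option 2 24, Option 4 26. Option 1 eliminated.
Round 5: Option 2 33, Option 4 26. Option 2 has a majority (≥30).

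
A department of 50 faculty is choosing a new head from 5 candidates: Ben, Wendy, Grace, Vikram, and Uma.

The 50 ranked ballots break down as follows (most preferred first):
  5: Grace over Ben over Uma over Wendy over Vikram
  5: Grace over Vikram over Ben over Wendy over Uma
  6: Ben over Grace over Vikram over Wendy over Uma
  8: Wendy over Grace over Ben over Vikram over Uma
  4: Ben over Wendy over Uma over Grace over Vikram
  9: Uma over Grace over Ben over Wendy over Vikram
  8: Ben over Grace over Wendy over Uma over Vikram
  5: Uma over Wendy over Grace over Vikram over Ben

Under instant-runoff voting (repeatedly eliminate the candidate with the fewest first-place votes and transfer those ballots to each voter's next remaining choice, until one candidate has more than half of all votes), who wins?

Round 1: Ben 18, Wendy 8, Grace 10, Vikram 0, Uma 14. Vikram eliminated.
Round 2: Ben 18, Wendy 8, Grace 10, Uma 14. Wendy eliminated.
Round 3: Ben 18, Grace 18, Uma 14. Uma eliminated.
Round 4: Ben 18, Grace 32. Grace has a majority (≥26).

Grace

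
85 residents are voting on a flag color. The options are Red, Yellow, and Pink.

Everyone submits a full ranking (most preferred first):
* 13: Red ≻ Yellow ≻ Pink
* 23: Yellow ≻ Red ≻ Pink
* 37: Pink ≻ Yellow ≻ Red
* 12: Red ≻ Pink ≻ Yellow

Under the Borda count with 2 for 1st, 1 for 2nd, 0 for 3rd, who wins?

Red: 13×2 + 23×1 + 37×0 + 12×2 = 73
Yellow: 13×1 + 23×2 + 37×1 + 12×0 = 96
Pink: 13×0 + 23×0 + 37×2 + 12×1 = 86

Yellow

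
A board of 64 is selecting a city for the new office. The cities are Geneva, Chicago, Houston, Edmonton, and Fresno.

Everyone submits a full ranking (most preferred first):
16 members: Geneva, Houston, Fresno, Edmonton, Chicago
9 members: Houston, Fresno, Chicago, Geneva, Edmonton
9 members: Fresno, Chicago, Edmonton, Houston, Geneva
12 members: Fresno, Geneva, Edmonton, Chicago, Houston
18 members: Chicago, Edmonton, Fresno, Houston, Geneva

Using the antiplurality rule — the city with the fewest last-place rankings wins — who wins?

Fresno

Last-place votes: Geneva 27, Chicago 16, Houston 12, Edmonton 9, Fresno 0.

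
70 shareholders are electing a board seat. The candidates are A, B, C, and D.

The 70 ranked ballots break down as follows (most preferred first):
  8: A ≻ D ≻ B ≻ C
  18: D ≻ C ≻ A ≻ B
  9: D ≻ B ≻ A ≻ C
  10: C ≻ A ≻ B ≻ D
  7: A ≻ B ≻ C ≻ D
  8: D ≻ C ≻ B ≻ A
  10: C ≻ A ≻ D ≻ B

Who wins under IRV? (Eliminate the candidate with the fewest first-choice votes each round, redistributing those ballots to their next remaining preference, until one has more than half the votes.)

Round 1: A 15, B 0, C 20, D 35. B eliminated.
Round 2: A 15, C 20, D 35. A eliminated.
Round 3: C 27, D 43. D has a majority (≥36).

D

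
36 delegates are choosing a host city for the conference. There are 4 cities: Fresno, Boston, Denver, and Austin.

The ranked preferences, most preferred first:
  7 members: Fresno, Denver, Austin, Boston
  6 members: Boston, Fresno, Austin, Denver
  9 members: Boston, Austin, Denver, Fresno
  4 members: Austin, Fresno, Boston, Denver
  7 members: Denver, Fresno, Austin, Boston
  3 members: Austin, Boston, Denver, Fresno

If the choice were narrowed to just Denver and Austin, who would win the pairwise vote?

Austin

Denver is ranked above Austin on 14 ballots; Austin above Denver on 22.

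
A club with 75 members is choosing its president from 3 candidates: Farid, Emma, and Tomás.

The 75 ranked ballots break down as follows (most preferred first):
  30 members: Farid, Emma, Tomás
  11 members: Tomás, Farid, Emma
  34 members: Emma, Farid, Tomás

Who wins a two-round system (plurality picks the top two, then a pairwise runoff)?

Farid

Round 1 first-place votes: Farid 30, Emma 34, Tomás 11. Emma and Farid advance.
Runoff: Emma is ranked above Farid on 34 ballots, Farid above Emma on 41.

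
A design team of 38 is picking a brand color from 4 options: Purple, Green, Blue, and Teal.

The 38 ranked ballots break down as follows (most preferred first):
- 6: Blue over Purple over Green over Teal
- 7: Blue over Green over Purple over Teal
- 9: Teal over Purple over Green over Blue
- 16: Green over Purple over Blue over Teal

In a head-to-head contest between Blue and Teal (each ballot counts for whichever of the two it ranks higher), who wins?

Blue

Blue is ranked above Teal on 29 ballots; Teal above Blue on 9.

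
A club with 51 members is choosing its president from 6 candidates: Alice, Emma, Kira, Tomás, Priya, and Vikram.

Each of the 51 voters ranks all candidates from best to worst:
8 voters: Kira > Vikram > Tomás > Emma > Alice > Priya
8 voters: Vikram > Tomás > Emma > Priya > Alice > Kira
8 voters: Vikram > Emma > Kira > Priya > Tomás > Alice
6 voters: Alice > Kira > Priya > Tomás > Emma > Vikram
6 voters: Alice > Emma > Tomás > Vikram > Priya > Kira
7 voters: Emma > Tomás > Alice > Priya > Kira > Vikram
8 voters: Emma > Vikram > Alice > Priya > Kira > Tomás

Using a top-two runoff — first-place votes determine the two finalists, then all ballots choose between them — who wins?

Emma

Round 1 first-place votes: Alice 12, Emma 15, Kira 8, Tomás 0, Priya 0, Vikram 16. Vikram and Emma advance.
Runoff: Vikram is ranked above Emma on 24 ballots, Emma above Vikram on 27.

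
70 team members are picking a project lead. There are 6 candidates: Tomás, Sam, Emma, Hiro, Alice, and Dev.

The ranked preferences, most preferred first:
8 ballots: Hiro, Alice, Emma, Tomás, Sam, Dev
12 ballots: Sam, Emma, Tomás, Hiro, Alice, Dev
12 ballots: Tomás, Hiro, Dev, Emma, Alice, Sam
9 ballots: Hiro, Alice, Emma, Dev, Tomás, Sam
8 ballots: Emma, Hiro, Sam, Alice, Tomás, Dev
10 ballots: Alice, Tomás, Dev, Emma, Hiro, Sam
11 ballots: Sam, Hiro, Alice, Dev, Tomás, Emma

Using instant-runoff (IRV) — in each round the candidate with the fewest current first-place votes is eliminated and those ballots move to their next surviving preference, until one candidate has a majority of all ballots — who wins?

Hiro

Round 1: Tomás 12, Sam 23, Emma 8, Hiro 17, Alice 10, Dev 0. Dev eliminated.
Round 2: Tomás 12, Sam 23, Emma 8, Hiro 17, Alice 10. Emma eliminated.
Round 3: Tomás 12, Sam 23, Hiro 25, Alice 10. Alice eliminated.
Round 4: Tomás 22, Sam 23, Hiro 25. Tomás eliminated.
Round 5: Sam 23, Hiro 47. Hiro has a majority (≥36).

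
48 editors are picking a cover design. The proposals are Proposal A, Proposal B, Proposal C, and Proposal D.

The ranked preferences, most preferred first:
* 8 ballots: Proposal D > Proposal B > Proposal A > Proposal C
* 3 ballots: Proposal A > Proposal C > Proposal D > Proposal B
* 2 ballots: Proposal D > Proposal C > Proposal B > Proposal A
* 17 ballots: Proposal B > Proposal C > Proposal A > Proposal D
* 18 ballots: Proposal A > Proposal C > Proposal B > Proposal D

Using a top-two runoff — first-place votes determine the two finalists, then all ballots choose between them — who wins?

Round 1 first-place votes: Proposal A 21, Proposal B 17, Proposal C 0, Proposal D 10. Proposal A and Proposal B advance.
Runoff: Proposal A is ranked above Proposal B on 21 ballots, Proposal B above Proposal A on 27.

Proposal B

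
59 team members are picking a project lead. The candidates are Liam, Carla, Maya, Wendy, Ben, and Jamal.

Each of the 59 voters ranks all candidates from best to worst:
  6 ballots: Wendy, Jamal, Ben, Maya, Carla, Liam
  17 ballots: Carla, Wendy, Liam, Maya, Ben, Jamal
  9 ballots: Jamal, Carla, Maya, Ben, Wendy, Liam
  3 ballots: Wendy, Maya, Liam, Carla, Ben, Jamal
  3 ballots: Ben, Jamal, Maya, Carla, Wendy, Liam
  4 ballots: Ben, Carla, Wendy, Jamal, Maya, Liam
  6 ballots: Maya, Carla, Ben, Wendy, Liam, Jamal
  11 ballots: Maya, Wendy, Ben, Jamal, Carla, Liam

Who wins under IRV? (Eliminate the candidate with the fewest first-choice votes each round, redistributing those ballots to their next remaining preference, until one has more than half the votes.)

Round 1: Liam 0, Carla 17, Maya 17, Wendy 9, Ben 7, Jamal 9. Liam eliminated.
Round 2: Carla 17, Maya 17, Wendy 9, Ben 7, Jamal 9. Ben eliminated.
Round 3: Carla 21, Maya 17, Wendy 9, Jamal 12. Wendy eliminated.
Round 4: Carla 21, Maya 20, Jamal 18. Jamal eliminated.
Round 5: Carla 30, Maya 29. Carla has a majority (≥30).

Carla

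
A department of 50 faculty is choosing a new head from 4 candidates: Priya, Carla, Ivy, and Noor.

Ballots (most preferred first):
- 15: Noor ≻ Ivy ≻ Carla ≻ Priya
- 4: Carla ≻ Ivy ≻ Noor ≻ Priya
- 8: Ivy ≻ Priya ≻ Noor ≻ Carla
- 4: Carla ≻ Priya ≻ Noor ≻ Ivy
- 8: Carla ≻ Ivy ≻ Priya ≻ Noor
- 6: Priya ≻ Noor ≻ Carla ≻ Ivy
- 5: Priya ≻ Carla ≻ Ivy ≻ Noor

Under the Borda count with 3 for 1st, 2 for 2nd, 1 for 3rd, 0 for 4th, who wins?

Ivy

Priya: 15×0 + 4×0 + 8×2 + 4×2 + 8×1 + 6×3 + 5×3 = 65
Carla: 15×1 + 4×3 + 8×0 + 4×3 + 8×3 + 6×1 + 5×2 = 79
Ivy: 15×2 + 4×2 + 8×3 + 4×0 + 8×2 + 6×0 + 5×1 = 83
Noor: 15×3 + 4×1 + 8×1 + 4×1 + 8×0 + 6×2 + 5×0 = 73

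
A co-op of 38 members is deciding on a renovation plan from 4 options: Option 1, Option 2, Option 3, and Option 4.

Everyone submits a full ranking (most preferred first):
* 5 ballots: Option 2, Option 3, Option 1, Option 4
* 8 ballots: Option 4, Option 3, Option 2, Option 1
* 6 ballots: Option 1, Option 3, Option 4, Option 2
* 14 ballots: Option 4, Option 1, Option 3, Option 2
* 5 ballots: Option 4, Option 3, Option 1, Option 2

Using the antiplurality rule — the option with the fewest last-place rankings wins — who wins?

Option 3

Last-place votes: Option 1 8, Option 2 25, Option 3 0, Option 4 5.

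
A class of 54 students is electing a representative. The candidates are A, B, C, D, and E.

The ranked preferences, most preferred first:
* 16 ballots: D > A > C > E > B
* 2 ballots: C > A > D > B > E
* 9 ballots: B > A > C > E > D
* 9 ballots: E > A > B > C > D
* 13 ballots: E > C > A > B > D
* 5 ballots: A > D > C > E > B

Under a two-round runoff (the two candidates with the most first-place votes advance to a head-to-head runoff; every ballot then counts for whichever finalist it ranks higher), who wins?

E

Round 1 first-place votes: A 5, B 9, C 2, D 16, E 22. E and D advance.
Runoff: E is ranked above D on 31 ballots, D above E on 23.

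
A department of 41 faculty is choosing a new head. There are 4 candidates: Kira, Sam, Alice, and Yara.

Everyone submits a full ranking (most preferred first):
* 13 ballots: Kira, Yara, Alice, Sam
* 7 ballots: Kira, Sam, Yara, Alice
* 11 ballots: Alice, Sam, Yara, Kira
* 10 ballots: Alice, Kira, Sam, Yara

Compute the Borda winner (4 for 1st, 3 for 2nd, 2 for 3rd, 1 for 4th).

Kira

Kira: 13×4 + 7×4 + 11×1 + 10×3 = 121
Sam: 13×1 + 7×3 + 11×3 + 10×2 = 87
Alice: 13×2 + 7×1 + 11×4 + 10×4 = 117
Yara: 13×3 + 7×2 + 11×2 + 10×1 = 85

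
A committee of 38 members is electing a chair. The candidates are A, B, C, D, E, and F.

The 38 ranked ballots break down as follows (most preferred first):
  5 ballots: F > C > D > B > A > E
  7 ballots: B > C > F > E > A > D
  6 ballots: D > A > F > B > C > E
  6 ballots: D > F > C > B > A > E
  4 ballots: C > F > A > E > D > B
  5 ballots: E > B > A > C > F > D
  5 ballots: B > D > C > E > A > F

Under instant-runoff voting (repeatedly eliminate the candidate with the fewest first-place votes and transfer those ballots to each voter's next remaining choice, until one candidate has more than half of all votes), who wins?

D

Round 1: A 0, B 12, C 4, D 12, E 5, F 5. A eliminated.
Round 2: B 12, C 4, D 12, E 5, F 5. C eliminated.
Round 3: B 12, D 12, E 5, F 9. E eliminated.
Round 4: B 17, D 12, F 9. F eliminated.
Round 5: B 17, D 21. D has a majority (≥20).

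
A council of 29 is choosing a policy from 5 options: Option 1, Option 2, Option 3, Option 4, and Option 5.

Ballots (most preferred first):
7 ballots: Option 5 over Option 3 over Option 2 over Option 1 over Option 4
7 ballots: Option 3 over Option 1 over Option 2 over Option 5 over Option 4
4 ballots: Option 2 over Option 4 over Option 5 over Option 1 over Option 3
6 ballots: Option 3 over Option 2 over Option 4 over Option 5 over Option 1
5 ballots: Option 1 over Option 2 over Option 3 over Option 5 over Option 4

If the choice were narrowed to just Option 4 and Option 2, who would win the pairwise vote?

Option 2

Option 4 is ranked above Option 2 on 0 ballots; Option 2 above Option 4 on 29.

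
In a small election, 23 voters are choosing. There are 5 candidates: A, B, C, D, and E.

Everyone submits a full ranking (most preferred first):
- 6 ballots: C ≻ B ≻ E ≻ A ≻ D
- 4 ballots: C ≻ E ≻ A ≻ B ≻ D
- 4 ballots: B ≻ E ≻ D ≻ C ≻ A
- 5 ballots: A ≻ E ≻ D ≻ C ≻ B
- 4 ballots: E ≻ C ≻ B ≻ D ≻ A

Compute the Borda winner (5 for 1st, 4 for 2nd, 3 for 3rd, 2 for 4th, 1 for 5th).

A: 6×2 + 4×3 + 4×1 + 5×5 + 4×1 = 57
B: 6×4 + 4×2 + 4×5 + 5×1 + 4×3 = 69
C: 6×5 + 4×5 + 4×2 + 5×2 + 4×4 = 84
D: 6×1 + 4×1 + 4×3 + 5×3 + 4×2 = 45
E: 6×3 + 4×4 + 4×4 + 5×4 + 4×5 = 90

E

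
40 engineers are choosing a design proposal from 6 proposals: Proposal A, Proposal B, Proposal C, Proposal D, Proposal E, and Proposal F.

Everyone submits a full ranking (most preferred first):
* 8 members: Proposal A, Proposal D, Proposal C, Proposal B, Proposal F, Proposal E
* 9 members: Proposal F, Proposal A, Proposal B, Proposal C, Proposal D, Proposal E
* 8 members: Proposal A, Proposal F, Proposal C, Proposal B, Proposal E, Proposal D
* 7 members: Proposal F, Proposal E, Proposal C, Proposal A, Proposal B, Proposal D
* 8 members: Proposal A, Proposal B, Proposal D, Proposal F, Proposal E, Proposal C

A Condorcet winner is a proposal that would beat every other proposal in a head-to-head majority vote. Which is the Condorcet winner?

Proposal A vs Proposal B: 40–0
Proposal A vs Proposal C: 33–7
Proposal A vs Proposal D: 40–0
Proposal A vs Proposal E: 33–7
Proposal A vs Proposal F: 24–16
Proposal A beats every other proposal.

Proposal A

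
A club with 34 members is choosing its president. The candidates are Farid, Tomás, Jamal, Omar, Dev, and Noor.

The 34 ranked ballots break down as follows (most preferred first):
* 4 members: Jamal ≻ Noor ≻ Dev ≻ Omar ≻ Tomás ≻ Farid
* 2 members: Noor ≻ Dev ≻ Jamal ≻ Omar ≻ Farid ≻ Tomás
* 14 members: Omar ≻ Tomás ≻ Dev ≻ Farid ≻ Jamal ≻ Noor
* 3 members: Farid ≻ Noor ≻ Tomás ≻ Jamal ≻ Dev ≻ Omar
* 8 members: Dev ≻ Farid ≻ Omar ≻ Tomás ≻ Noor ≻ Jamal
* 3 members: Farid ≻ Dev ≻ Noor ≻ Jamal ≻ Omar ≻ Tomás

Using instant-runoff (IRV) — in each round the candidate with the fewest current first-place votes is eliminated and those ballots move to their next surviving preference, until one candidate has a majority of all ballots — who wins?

Dev

Round 1: Farid 6, Tomás 0, Jamal 4, Omar 14, Dev 8, Noor 2. Tomás eliminated.
Round 2: Farid 6, Jamal 4, Omar 14, Dev 8, Noor 2. Noor eliminated.
Round 3: Farid 6, Jamal 4, Omar 14, Dev 10. Jamal eliminated.
Round 4: Farid 6, Omar 14, Dev 14. Farid eliminated.
Round 5: Omar 14, Dev 20. Dev has a majority (≥18).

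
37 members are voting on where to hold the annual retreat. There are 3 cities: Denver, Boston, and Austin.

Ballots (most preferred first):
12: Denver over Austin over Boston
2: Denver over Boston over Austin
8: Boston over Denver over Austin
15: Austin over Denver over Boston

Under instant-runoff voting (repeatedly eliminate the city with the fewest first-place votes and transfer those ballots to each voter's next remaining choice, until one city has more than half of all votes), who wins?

Round 1: Denver 14, Boston 8, Austin 15. Boston eliminated.
Round 2: Denver 22, Austin 15. Denver has a majority (≥19).

Denver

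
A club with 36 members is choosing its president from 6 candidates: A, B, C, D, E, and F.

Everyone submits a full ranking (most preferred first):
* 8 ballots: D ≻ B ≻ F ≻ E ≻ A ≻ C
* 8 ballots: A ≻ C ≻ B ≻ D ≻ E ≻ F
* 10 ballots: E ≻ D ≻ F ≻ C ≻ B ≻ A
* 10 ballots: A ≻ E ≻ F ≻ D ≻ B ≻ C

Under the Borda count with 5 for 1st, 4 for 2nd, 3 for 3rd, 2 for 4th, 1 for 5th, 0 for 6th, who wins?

A: 8×1 + 8×5 + 10×0 + 10×5 = 98
B: 8×4 + 8×3 + 10×1 + 10×1 = 76
C: 8×0 + 8×4 + 10×2 + 10×0 = 52
D: 8×5 + 8×2 + 10×4 + 10×2 = 116
E: 8×2 + 8×1 + 10×5 + 10×4 = 114
F: 8×3 + 8×0 + 10×3 + 10×3 = 84

D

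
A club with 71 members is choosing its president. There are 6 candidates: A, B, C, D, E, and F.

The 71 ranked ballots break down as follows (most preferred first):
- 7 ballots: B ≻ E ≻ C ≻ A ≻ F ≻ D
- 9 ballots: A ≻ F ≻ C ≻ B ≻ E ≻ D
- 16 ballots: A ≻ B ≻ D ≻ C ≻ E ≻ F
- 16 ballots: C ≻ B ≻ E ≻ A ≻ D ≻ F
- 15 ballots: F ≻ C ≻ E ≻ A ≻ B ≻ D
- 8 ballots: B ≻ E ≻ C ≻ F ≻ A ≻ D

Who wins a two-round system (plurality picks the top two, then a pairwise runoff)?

Round 1 first-place votes: A 25, B 15, C 16, D 0, E 0, F 15. A and C advance.
Runoff: A is ranked above C on 25 ballots, C above A on 46.

C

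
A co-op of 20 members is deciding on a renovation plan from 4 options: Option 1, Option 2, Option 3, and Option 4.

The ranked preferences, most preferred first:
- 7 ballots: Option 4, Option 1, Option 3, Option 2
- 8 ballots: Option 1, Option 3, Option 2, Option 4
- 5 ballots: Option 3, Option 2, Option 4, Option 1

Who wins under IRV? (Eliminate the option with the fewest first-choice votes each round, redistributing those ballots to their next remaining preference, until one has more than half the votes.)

Round 1: Option 1 8, Option 2 0, Option 3 5, Option 4 7. Option 2 eliminated.
Round 2: Option 1 8, Option 3 5, Option 4 7. Option 3 eliminated.
Round 3: Option 1 8, Option 4 12. Option 4 has a majority (≥11).

Option 4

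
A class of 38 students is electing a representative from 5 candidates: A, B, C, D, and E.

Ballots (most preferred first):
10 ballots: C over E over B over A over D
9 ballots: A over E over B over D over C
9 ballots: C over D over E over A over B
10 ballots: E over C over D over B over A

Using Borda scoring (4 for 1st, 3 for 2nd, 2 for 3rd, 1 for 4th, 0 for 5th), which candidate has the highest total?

E

A: 10×1 + 9×4 + 9×1 + 10×0 = 55
B: 10×2 + 9×2 + 9×0 + 10×1 = 48
C: 10×4 + 9×0 + 9×4 + 10×3 = 106
D: 10×0 + 9×1 + 9×3 + 10×2 = 56
E: 10×3 + 9×3 + 9×2 + 10×4 = 115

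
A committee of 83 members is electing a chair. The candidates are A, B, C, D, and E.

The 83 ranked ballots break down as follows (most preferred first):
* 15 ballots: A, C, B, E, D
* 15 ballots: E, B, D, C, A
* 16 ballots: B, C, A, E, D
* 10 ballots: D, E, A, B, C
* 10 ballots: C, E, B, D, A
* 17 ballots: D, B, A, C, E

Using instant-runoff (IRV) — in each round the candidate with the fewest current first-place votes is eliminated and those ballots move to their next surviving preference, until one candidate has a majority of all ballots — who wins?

B

Round 1: A 15, B 16, C 10, D 27, E 15. C eliminated.
Round 2: A 15, B 16, D 27, E 25. A eliminated.
Round 3: B 31, D 27, E 25. E eliminated.
Round 4: B 56, D 27. B has a majority (≥42).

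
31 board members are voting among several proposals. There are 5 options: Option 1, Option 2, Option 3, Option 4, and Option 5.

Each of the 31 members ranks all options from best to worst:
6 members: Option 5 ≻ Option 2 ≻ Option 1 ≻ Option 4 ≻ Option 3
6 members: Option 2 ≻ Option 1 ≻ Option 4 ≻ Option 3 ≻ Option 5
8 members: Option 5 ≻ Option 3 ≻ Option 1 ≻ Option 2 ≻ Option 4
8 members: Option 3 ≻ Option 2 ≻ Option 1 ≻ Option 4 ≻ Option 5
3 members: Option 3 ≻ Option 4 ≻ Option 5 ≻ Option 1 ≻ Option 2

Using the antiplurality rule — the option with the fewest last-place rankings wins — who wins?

Option 1

Last-place votes: Option 1 0, Option 2 3, Option 3 6, Option 4 8, Option 5 14.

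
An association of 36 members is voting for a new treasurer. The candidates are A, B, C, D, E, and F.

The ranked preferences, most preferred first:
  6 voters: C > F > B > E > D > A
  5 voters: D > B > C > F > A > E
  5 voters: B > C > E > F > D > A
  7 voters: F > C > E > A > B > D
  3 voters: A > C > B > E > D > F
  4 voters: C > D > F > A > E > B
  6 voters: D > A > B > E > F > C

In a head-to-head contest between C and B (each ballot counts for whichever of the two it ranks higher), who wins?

C

C is ranked above B on 20 ballots; B above C on 16.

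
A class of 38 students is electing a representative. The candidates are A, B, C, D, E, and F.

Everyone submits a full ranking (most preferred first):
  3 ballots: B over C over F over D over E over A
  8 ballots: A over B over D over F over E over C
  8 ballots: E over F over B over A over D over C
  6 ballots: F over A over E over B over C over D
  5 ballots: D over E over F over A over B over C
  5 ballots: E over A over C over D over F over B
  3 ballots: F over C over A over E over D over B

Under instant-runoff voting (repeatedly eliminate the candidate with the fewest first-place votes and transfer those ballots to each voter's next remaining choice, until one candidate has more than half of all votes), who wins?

Round 1: A 8, B 3, C 0, D 5, E 13, F 9. C eliminated.
Round 2: A 8, B 3, D 5, E 13, F 9. B eliminated.
Round 3: A 8, D 5, E 13, F 12. D eliminated.
Round 4: A 8, E 18, F 12. A eliminated.
Round 5: E 18, F 20. F has a majority (≥20).

F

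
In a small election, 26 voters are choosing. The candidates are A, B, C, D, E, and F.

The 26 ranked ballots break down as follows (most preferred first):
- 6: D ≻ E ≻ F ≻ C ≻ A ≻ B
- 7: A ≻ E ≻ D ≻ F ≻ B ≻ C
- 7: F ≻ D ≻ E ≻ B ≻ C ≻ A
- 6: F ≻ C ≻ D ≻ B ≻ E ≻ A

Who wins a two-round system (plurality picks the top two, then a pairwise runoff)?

Round 1 first-place votes: A 7, B 0, C 0, D 6, E 0, F 13. F and A advance.
Runoff: F is ranked above A on 19 ballots, A above F on 7.

F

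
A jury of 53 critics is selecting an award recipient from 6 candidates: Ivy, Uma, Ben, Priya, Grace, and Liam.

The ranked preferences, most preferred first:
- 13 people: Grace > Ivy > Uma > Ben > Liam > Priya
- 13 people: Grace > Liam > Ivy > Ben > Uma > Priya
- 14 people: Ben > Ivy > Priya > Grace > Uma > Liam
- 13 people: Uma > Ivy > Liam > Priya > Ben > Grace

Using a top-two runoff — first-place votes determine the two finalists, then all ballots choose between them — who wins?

Ben

Round 1 first-place votes: Ivy 0, Uma 13, Ben 14, Priya 0, Grace 26, Liam 0. Grace and Ben advance.
Runoff: Grace is ranked above Ben on 26 ballots, Ben above Grace on 27.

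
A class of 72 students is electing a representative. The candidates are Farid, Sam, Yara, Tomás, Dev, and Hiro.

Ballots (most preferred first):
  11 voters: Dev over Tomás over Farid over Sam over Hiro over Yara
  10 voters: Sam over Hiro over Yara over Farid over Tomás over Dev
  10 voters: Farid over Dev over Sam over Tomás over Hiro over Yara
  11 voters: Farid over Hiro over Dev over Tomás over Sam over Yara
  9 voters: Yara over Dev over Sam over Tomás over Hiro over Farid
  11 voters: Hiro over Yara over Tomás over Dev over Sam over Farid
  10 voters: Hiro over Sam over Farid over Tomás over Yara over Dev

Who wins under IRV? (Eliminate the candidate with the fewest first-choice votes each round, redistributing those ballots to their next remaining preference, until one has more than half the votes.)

Round 1: Farid 21, Sam 10, Yara 9, Tomás 0, Dev 11, Hiro 21. Tomás eliminated.
Round 2: Farid 21, Sam 10, Yara 9, Dev 11, Hiro 21. Yara eliminated.
Round 3: Farid 21, Sam 10, Dev 20, Hiro 21. Sam eliminated.
Round 4: Farid 21, Dev 20, Hiro 31. Dev eliminated.
Round 5: Farid 32, Hiro 40. Hiro has a majority (≥37).

Hiro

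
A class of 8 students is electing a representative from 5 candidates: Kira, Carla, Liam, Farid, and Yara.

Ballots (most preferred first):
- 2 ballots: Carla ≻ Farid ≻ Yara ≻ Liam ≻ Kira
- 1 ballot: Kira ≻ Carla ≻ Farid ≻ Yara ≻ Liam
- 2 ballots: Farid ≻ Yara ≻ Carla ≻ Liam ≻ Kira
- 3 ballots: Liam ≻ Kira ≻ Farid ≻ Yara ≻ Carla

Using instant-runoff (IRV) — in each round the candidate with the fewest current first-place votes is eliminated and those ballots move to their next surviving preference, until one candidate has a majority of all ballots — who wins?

Carla

Round 1: Kira 1, Carla 2, Liam 3, Farid 2, Yara 0. Yara eliminated.
Round 2: Kira 1, Carla 2, Liam 3, Farid 2. Kira eliminated.
Round 3: Carla 3, Liam 3, Farid 2. Farid eliminated.
Round 4: Carla 5, Liam 3. Carla has a majority (≥5).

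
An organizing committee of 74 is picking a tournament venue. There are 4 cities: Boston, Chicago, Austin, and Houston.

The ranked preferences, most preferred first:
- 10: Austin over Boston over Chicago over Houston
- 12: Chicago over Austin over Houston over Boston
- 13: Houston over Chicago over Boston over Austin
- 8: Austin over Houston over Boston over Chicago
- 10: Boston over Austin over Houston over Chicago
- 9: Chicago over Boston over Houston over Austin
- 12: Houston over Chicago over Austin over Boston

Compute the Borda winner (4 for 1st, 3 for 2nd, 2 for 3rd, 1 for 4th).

Boston: 10×3 + 12×1 + 13×2 + 8×2 + 10×4 + 9×3 + 12×1 = 163
Chicago: 10×2 + 12×4 + 13×3 + 8×1 + 10×1 + 9×4 + 12×3 = 197
Austin: 10×4 + 12×3 + 13×1 + 8×4 + 10×3 + 9×1 + 12×2 = 184
Houston: 10×1 + 12×2 + 13×4 + 8×3 + 10×2 + 9×2 + 12×4 = 196

Chicago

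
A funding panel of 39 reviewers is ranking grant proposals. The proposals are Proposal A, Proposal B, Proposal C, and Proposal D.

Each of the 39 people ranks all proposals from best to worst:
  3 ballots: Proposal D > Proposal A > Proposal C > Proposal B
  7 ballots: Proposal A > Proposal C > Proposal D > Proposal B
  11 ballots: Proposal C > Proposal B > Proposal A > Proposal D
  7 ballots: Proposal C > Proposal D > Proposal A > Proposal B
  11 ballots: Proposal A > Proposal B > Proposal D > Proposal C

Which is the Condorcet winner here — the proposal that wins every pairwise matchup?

Proposal A vs Proposal B: 28–11
Proposal A vs Proposal C: 21–18
Proposal A vs Proposal D: 29–10
Proposal A beats every other proposal.

Proposal A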